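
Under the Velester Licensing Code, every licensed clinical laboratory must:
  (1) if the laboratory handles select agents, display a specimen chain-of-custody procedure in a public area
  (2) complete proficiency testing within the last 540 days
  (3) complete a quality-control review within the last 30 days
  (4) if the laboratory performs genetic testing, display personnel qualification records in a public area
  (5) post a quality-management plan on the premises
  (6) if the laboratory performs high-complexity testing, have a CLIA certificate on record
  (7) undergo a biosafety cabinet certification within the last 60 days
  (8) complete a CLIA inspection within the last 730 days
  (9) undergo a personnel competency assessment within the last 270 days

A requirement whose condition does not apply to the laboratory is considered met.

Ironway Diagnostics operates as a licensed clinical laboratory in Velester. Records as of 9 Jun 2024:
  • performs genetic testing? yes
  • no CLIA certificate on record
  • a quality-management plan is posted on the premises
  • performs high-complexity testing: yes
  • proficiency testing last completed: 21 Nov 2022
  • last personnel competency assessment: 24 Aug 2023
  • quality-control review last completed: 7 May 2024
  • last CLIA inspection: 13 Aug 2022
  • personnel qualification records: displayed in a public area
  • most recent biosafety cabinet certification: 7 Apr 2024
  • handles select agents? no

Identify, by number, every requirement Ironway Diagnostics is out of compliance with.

1. condition 'handles select agents' does not hold → requirement n/a → met
2. proficiency testing 566 days ago vs limit 540 → not met
3. quality-control review 33 days ago vs limit 30 → not met
4. condition 'performs genetic testing' holds; personnel qualification records present → met
5. quality-management plan present → met
6. condition 'performs high-complexity testing' holds; CLIA certificate absent → not met
7. biosafety cabinet certification 63 days ago vs limit 60 → not met
8. CLIA inspection 666 days ago vs limit 730 → met
9. personnel competency assessment 290 days ago vs limit 270 → not met
Not met: 2, 3, 6, 7, 9

2, 3, 6, 7, 9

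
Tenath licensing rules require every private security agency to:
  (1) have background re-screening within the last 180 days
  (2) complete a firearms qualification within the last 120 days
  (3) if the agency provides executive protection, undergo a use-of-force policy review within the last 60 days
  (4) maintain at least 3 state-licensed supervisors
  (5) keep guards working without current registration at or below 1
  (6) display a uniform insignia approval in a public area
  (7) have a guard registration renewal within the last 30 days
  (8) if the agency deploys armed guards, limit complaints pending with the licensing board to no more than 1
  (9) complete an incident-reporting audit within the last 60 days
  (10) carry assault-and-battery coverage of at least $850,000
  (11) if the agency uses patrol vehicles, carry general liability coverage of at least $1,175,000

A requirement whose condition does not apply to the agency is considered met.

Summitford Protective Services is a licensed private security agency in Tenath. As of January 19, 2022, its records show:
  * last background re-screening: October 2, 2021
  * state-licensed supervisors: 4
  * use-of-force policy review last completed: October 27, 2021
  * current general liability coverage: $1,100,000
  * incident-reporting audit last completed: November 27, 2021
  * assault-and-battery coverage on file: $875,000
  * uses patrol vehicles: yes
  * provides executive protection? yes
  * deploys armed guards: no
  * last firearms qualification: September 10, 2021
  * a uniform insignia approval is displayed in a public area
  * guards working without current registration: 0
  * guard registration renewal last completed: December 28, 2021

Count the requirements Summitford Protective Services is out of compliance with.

1. background re-screening 109 days ago vs limit 180 → met
2. firearms qualification 131 days ago vs limit 120 → not met
3. condition 'provides executive protection' holds; use-of-force policy review 84 days ago vs limit 60 → not met
4. state-licensed supervisors 4 ≥ 3 → met
5. guards working without current registration 0 ≤ 1 → met
6. uniform insignia approval present → met
7. guard registration renewal 22 days ago vs limit 30 → met
8. condition 'deploys armed guards' does not hold → requirement n/a → met
9. incident-reporting audit 53 days ago vs limit 60 → met
10. assault-and-battery coverage $875,000 ≥ $850,000 → met
11. condition 'uses patrol vehicles' holds; general liability coverage $1,100,000 < $1,175,000 → not met
Not met: 3 of 11

3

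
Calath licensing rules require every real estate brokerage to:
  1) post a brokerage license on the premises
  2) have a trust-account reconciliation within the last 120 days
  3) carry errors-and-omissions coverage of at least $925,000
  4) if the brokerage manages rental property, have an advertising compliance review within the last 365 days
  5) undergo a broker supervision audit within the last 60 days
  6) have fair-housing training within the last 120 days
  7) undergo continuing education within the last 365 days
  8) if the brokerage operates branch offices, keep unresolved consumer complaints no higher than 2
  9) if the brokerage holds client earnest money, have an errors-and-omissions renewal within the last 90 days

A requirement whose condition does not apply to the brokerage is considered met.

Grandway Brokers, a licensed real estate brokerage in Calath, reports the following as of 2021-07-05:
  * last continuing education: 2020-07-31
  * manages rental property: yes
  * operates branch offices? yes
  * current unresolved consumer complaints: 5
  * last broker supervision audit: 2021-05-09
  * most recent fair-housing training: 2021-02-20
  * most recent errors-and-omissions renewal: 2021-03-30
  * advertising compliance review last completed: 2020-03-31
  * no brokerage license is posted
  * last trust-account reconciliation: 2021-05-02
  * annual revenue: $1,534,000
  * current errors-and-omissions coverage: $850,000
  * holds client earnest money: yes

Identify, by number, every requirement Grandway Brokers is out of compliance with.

1. brokerage license absent → not met
2. trust-account reconciliation 64 days ago vs limit 120 → met
3. errors-and-omissions coverage $850,000 < $925,000 → not met
4. condition 'manages rental property' holds; advertising compliance review 461 days ago vs limit 365 → not met
5. broker supervision audit 57 days ago vs limit 60 → met
6. fair-housing training 135 days ago vs limit 120 → not met
7. continuing education 339 days ago vs limit 365 → met
8. condition 'operates branch offices' holds; unresolved consumer complaints 5 > 2 → not met
9. condition 'holds client earnest money' holds; errors-and-omissions renewal 97 days ago vs limit 90 → not met
Not met: 1, 3, 4, 6, 8, 9

1, 3, 4, 6, 8, 9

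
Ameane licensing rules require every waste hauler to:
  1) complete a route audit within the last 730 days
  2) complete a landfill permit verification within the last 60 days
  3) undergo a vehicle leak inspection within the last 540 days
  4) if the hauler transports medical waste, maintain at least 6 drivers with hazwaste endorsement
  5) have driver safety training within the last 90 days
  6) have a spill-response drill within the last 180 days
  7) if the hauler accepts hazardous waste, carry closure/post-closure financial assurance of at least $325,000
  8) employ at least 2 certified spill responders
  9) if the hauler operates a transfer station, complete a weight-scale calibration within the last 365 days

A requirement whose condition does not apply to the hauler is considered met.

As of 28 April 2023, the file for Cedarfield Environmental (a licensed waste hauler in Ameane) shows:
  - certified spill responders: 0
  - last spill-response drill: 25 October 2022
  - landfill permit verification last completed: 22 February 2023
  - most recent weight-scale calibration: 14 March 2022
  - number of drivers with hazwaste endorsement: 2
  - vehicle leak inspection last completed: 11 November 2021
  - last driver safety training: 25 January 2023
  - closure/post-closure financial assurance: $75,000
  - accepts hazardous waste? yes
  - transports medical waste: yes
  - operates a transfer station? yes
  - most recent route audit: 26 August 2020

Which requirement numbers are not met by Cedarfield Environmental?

1. route audit 975 days ago vs limit 730 → not met
2. landfill permit verification 65 days ago vs limit 60 → not met
3. vehicle leak inspection 533 days ago vs limit 540 → met
4. condition 'transports medical waste' holds; drivers with hazwaste endorsement 2 < 6 → not met
5. driver safety training 93 days ago vs limit 90 → not met
6. spill-response drill 185 days ago vs limit 180 → not met
7. condition 'accepts hazardous waste' holds; closure/post-closure financial assurance $75,000 < $325,000 → not met
8. certified spill responders 0 < 2 → not met
9. condition 'operates a transfer station' holds; weight-scale calibration 410 days ago vs limit 365 → not met
Not met: 1, 2, 4, 5, 6, 7, 8, 9

1, 2, 4, 5, 6, 7, 8, 9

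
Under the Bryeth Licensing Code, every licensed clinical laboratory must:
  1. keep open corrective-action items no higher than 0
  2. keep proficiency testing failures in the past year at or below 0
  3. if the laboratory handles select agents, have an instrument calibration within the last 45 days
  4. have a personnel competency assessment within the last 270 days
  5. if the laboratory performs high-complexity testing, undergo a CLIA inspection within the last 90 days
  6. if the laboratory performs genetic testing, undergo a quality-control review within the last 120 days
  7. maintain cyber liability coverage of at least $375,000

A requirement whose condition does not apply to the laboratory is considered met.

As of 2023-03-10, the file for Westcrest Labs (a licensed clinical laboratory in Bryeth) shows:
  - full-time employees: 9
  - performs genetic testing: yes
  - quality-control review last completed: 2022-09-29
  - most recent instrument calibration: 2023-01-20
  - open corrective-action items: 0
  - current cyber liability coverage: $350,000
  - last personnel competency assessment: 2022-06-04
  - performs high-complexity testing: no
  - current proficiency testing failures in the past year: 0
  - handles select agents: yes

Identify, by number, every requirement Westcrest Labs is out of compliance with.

3, 4, 6, 7

1. open corrective-action items 0 ≤ 0 → met
2. proficiency testing failures in the past year 0 ≤ 0 → met
3. condition 'handles select agents' holds; instrument calibration 49 days ago vs limit 45 → not met
4. personnel competency assessment 279 days ago vs limit 270 → not met
5. condition 'performs high-complexity testing' does not hold → requirement n/a → met
6. condition 'performs genetic testing' holds; quality-control review 162 days ago vs limit 120 → not met
7. cyber liability coverage $350,000 < $375,000 → not met
Not met: 3, 4, 6, 7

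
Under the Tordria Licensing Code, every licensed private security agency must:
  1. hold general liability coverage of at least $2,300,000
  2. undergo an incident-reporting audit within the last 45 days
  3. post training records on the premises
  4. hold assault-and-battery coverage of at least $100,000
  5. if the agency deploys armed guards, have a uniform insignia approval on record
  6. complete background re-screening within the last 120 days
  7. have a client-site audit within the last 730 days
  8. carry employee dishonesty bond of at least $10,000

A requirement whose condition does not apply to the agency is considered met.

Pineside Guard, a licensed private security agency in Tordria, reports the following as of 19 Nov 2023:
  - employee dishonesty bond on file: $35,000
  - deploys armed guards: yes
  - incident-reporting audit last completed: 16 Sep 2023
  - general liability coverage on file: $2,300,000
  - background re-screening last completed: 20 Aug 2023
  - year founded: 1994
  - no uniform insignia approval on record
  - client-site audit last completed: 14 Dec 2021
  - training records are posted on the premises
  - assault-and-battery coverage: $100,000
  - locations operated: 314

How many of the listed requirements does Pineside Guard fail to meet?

2

1. general liability coverage $2,300,000 ≥ $2,300,000 → met
2. incident-reporting audit 64 days ago vs limit 45 → not met
3. training records present → met
4. assault-and-battery coverage $100,000 ≥ $100,000 → met
5. condition 'deploys armed guards' holds; uniform insignia approval absent → not met
6. background re-screening 91 days ago vs limit 120 → met
7. client-site audit 705 days ago vs limit 730 → met
8. employee dishonesty bond $35,000 ≥ $10,000 → met
Not met: 2 of 8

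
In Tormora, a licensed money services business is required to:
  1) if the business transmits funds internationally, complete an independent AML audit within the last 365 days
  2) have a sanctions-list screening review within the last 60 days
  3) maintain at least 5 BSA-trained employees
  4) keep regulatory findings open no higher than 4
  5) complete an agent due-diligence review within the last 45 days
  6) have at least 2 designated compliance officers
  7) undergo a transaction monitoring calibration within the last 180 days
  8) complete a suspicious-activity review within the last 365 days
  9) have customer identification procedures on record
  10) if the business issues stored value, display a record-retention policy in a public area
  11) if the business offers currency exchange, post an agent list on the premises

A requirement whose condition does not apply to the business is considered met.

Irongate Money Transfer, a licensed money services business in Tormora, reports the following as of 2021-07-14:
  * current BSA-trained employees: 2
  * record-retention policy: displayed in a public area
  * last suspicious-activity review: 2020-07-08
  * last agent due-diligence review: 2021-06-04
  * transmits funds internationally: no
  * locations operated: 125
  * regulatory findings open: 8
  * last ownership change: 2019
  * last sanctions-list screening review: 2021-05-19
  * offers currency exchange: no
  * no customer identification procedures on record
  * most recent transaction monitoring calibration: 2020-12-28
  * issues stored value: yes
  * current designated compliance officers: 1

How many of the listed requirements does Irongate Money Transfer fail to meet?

1. condition 'transmits funds internationally' does not hold → requirement n/a → met
2. sanctions-list screening review 56 days ago vs limit 60 → met
3. BSA-trained employees 2 < 5 → not met
4. regulatory findings open 8 > 4 → not met
5. agent due-diligence review 40 days ago vs limit 45 → met
6. designated compliance officers 1 < 2 → not met
7. transaction monitoring calibration 198 days ago vs limit 180 → not met
8. suspicious-activity review 371 days ago vs limit 365 → not met
9. customer identification procedures absent → not met
10. condition 'issues stored value' holds; record-retention policy present → met
11. condition 'offers currency exchange' does not hold → requirement n/a → met
Not met: 6 of 11

6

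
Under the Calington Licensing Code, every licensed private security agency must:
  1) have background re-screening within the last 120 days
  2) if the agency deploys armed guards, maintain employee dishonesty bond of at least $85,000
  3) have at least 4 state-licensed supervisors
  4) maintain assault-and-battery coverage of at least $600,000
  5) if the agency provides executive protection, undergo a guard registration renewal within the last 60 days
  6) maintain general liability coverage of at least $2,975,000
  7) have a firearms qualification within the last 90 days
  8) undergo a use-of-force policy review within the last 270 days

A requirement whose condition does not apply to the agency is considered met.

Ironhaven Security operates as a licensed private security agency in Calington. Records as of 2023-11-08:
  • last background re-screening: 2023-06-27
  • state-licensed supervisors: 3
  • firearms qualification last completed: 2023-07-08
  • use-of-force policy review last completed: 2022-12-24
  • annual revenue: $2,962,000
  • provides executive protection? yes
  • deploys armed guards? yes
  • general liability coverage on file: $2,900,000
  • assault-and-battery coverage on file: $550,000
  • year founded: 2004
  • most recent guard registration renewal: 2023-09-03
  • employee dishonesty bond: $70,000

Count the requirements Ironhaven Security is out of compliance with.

8

1. background re-screening 134 days ago vs limit 120 → not met
2. condition 'deploys armed guards' holds; employee dishonesty bond $70,000 < $85,000 → not met
3. state-licensed supervisors 3 < 4 → not met
4. assault-and-battery coverage $550,000 < $600,000 → not met
5. condition 'provides executive protection' holds; guard registration renewal 66 days ago vs limit 60 → not met
6. general liability coverage $2,900,000 < $2,975,000 → not met
7. firearms qualification 123 days ago vs limit 90 → not met
8. use-of-force policy review 319 days ago vs limit 270 → not met
Not met: 8 of 8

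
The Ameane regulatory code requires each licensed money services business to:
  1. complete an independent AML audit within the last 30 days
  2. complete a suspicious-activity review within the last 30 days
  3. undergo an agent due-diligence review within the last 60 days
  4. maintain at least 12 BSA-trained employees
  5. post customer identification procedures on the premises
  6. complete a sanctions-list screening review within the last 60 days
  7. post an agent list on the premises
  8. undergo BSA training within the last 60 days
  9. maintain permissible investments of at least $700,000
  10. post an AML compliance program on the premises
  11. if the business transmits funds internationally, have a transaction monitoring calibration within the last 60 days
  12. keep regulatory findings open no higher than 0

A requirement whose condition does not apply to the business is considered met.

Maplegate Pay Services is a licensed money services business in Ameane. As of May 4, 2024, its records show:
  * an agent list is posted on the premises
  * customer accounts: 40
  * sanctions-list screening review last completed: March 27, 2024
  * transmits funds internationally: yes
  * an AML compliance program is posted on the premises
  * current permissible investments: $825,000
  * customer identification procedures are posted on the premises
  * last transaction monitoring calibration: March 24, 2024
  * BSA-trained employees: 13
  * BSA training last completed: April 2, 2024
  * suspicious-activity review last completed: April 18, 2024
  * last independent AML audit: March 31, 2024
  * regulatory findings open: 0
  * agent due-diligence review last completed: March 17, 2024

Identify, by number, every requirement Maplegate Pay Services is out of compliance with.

1. independent AML audit 34 days ago vs limit 30 → not met
2. suspicious-activity review 16 days ago vs limit 30 → met
3. agent due-diligence review 48 days ago vs limit 60 → met
4. BSA-trained employees 13 ≥ 12 → met
5. customer identification procedures present → met
6. sanctions-list screening review 38 days ago vs limit 60 → met
7. agent list present → met
8. BSA training 32 days ago vs limit 60 → met
9. permissible investments $825,000 ≥ $700,000 → met
10. AML compliance program present → met
11. condition 'transmits funds internationally' holds; transaction monitoring calibration 41 days ago vs limit 60 → met
12. regulatory findings open 0 ≤ 0 → met
Not met: 1

1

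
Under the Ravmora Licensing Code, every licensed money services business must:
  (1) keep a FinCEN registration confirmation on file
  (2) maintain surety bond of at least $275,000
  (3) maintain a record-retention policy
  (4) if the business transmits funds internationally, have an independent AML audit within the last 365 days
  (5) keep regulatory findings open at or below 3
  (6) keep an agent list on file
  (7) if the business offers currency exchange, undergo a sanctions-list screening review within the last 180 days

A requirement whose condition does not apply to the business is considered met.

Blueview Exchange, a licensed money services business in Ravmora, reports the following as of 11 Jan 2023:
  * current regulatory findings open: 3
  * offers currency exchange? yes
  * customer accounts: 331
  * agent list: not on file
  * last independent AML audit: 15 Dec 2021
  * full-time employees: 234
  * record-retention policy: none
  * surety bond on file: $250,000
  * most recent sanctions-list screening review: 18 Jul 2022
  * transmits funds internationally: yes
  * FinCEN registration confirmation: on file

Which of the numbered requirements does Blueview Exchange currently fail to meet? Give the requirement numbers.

2, 3, 4, 6

1. FinCEN registration confirmation present → met
2. surety bond $250,000 < $275,000 → not met
3. record-retention policy absent → not met
4. condition 'transmits funds internationally' holds; independent AML audit 392 days ago vs limit 365 → not met
5. regulatory findings open 3 ≤ 3 → met
6. agent list absent → not met
7. condition 'offers currency exchange' holds; sanctions-list screening review 177 days ago vs limit 180 → met
Not met: 2, 3, 4, 6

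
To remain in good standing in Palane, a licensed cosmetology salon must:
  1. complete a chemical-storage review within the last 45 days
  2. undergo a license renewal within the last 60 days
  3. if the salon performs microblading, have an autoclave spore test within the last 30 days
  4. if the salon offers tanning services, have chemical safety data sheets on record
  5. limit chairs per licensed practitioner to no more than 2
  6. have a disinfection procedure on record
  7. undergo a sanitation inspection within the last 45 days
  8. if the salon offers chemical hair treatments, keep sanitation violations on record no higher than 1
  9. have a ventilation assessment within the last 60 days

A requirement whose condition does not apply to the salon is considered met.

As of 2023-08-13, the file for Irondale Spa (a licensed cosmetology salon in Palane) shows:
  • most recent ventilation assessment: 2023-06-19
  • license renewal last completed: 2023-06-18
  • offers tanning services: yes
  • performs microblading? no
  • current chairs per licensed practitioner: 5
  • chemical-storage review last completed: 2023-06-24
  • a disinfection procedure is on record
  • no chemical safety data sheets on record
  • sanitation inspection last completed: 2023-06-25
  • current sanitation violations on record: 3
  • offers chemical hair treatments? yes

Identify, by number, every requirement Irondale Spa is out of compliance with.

1. chemical-storage review 50 days ago vs limit 45 → not met
2. license renewal 56 days ago vs limit 60 → met
3. condition 'performs microblading' does not hold → requirement n/a → met
4. condition 'offers tanning services' holds; chemical safety data sheets absent → not met
5. chairs per licensed practitioner 5 > 2 → not met
6. disinfection procedure present → met
7. sanitation inspection 49 days ago vs limit 45 → not met
8. condition 'offers chemical hair treatments' holds; sanitation violations on record 3 > 1 → not met
9. ventilation assessment 55 days ago vs limit 60 → met
Not met: 1, 4, 5, 7, 8

1, 4, 5, 7, 8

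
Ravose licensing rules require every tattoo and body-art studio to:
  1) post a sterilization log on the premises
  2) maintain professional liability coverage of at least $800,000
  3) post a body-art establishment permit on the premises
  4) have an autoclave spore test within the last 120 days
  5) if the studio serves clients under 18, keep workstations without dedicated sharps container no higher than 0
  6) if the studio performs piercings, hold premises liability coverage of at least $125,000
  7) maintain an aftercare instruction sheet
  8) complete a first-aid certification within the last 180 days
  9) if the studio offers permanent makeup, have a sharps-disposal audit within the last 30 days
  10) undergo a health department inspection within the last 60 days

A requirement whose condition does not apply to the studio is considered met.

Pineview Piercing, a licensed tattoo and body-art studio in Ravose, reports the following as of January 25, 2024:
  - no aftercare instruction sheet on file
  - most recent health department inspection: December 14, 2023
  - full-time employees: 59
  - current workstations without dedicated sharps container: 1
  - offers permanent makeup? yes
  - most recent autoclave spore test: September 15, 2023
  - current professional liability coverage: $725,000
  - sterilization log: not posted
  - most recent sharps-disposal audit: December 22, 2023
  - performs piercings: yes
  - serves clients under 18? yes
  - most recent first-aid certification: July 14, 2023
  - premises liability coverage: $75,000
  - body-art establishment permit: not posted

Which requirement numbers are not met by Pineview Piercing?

1, 2, 3, 4, 5, 6, 7, 8, 9

1. sterilization log absent → not met
2. professional liability coverage $725,000 < $800,000 → not met
3. body-art establishment permit absent → not met
4. autoclave spore test 132 days ago vs limit 120 → not met
5. condition 'serves clients under 18' holds; workstations without dedicated sharps container 1 > 0 → not met
6. condition 'performs piercings' holds; premises liability coverage $75,000 < $125,000 → not met
7. aftercare instruction sheet absent → not met
8. first-aid certification 195 days ago vs limit 180 → not met
9. condition 'offers permanent makeup' holds; sharps-disposal audit 34 days ago vs limit 30 → not met
10. health department inspection 42 days ago vs limit 60 → met
Not met: 1, 2, 3, 4, 5, 6, 7, 8, 9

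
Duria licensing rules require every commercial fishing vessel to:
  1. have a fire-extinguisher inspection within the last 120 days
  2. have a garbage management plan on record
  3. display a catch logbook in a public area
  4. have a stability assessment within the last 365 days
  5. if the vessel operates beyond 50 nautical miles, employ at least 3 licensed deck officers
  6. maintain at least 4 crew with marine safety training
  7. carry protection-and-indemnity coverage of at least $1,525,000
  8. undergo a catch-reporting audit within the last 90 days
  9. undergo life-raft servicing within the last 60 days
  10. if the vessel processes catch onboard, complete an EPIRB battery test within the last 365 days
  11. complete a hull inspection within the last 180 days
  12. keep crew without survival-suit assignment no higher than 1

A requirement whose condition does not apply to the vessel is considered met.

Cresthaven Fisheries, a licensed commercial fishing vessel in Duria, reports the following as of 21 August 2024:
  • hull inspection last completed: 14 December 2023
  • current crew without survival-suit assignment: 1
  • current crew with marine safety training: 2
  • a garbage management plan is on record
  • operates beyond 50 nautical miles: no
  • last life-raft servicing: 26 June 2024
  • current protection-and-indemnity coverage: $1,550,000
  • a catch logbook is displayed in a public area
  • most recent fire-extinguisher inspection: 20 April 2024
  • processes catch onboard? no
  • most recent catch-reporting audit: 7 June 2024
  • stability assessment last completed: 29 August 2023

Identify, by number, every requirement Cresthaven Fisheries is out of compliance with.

1, 6, 11

1. fire-extinguisher inspection 123 days ago vs limit 120 → not met
2. garbage management plan present → met
3. catch logbook present → met
4. stability assessment 358 days ago vs limit 365 → met
5. condition 'operates beyond 50 nautical miles' does not hold → requirement n/a → met
6. crew with marine safety training 2 < 4 → not met
7. protection-and-indemnity coverage $1,550,000 ≥ $1,525,000 → met
8. catch-reporting audit 75 days ago vs limit 90 → met
9. life-raft servicing 56 days ago vs limit 60 → met
10. condition 'processes catch onboard' does not hold → requirement n/a → met
11. hull inspection 251 days ago vs limit 180 → not met
12. crew without survival-suit assignment 1 ≤ 1 → met
Not met: 1, 6, 11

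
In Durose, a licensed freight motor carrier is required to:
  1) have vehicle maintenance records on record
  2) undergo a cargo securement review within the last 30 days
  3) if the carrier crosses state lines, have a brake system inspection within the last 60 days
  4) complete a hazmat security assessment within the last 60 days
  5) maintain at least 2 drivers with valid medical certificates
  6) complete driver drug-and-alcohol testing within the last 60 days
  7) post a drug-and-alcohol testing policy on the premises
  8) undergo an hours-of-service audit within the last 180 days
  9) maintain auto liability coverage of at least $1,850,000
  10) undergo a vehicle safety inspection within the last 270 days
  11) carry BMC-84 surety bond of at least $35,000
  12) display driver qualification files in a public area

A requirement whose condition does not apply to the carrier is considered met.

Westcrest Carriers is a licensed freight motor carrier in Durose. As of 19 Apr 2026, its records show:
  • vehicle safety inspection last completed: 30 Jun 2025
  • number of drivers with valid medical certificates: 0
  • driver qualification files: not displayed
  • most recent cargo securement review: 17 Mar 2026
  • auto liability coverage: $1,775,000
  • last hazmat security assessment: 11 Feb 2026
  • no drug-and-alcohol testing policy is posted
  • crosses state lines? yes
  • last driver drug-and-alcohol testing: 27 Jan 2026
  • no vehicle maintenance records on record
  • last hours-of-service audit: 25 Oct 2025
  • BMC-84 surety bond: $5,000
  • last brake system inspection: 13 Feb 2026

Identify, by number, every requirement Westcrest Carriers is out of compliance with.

1, 2, 3, 4, 5, 6, 7, 9, 10, 11, 12

1. vehicle maintenance records absent → not met
2. cargo securement review 33 days ago vs limit 30 → not met
3. condition 'crosses state lines' holds; brake system inspection 65 days ago vs limit 60 → not met
4. hazmat security assessment 67 days ago vs limit 60 → not met
5. drivers with valid medical certificates 0 < 2 → not met
6. driver drug-and-alcohol testing 82 days ago vs limit 60 → not met
7. drug-and-alcohol testing policy absent → not met
8. hours-of-service audit 176 days ago vs limit 180 → met
9. auto liability coverage $1,775,000 < $1,850,000 → not met
10. vehicle safety inspection 293 days ago vs limit 270 → not met
11. BMC-84 surety bond $5,000 < $35,000 → not met
12. driver qualification files absent → not met
Not met: 1, 2, 3, 4, 5, 6, 7, 9, 10, 11, 12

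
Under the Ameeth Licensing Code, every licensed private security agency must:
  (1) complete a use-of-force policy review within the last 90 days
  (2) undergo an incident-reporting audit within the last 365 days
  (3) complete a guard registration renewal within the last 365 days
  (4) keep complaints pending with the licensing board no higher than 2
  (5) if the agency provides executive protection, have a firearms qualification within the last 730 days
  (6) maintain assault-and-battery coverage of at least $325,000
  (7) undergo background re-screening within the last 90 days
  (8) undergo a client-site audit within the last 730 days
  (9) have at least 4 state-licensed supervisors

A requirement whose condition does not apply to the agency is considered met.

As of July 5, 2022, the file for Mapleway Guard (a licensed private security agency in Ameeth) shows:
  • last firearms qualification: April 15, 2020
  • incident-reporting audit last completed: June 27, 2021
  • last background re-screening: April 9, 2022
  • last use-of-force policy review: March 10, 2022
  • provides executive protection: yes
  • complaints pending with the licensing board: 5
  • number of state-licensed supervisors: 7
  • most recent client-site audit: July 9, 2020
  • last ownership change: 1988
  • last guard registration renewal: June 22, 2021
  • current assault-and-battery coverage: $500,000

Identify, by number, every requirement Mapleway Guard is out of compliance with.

1, 2, 3, 4, 5

1. use-of-force policy review 117 days ago vs limit 90 → not met
2. incident-reporting audit 373 days ago vs limit 365 → not met
3. guard registration renewal 378 days ago vs limit 365 → not met
4. complaints pending with the licensing board 5 > 2 → not met
5. condition 'provides executive protection' holds; firearms qualification 811 days ago vs limit 730 → not met
6. assault-and-battery coverage $500,000 ≥ $325,000 → met
7. background re-screening 87 days ago vs limit 90 → met
8. client-site audit 726 days ago vs limit 730 → met
9. state-licensed supervisors 7 ≥ 4 → met
Not met: 1, 2, 3, 4, 5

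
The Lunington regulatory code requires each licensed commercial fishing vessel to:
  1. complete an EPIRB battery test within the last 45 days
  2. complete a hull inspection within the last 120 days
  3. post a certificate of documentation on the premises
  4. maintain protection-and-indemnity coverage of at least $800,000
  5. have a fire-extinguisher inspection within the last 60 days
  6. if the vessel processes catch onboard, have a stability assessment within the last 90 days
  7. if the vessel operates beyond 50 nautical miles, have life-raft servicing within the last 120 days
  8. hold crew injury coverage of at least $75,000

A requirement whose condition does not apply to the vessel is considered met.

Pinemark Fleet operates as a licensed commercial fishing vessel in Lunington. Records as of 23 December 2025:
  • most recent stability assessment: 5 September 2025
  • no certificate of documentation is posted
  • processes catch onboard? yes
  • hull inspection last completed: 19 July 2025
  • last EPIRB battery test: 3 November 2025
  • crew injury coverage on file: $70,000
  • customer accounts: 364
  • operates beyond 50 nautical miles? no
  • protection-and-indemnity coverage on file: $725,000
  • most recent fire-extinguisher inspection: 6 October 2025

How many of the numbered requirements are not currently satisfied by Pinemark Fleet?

1. EPIRB battery test 50 days ago vs limit 45 → not met
2. hull inspection 157 days ago vs limit 120 → not met
3. certificate of documentation absent → not met
4. protection-and-indemnity coverage $725,000 < $800,000 → not met
5. fire-extinguisher inspection 78 days ago vs limit 60 → not met
6. condition 'processes catch onboard' holds; stability assessment 109 days ago vs limit 90 → not met
7. condition 'operates beyond 50 nautical miles' does not hold → requirement n/a → met
8. crew injury coverage $70,000 < $75,000 → not met
Not met: 7 of 8

7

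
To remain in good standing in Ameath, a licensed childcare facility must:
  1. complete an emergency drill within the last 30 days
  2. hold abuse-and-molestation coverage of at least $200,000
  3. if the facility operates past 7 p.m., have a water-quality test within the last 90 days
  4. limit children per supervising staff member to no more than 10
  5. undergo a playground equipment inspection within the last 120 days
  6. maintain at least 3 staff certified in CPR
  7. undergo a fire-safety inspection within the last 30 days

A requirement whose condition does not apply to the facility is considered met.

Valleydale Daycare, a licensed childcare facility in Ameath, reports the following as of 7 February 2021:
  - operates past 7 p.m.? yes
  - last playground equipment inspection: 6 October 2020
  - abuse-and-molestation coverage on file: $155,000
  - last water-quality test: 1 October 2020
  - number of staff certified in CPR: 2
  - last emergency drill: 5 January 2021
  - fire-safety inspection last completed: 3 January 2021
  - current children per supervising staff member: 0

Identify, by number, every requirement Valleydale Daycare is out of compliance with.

1. emergency drill 33 days ago vs limit 30 → not met
2. abuse-and-molestation coverage $155,000 < $200,000 → not met
3. condition 'operates past 7 p.m.' holds; water-quality test 129 days ago vs limit 90 → not met
4. children per supervising staff member 0 ≤ 10 → met
5. playground equipment inspection 124 days ago vs limit 120 → not met
6. staff certified in CPR 2 < 3 → not met
7. fire-safety inspection 35 days ago vs limit 30 → not met
Not met: 1, 2, 3, 5, 6, 7

1, 2, 3, 5, 6, 7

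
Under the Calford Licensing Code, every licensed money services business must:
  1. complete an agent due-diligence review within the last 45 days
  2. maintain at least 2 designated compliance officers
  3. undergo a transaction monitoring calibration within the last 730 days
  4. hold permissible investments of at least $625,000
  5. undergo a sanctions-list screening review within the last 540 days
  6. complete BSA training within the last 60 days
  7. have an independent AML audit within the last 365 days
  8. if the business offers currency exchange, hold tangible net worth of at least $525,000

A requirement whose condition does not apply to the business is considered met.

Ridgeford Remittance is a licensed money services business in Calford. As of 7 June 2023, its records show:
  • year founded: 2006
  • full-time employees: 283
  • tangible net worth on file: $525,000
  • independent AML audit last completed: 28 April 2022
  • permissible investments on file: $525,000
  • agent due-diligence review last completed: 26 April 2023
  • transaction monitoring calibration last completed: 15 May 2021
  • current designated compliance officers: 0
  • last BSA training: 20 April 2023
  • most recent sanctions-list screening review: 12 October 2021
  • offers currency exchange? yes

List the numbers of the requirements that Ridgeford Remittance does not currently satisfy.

2, 3, 4, 5, 7

1. agent due-diligence review 42 days ago vs limit 45 → met
2. designated compliance officers 0 < 2 → not met
3. transaction monitoring calibration 753 days ago vs limit 730 → not met
4. permissible investments $525,000 < $625,000 → not met
5. sanctions-list screening review 603 days ago vs limit 540 → not met
6. BSA training 48 days ago vs limit 60 → met
7. independent AML audit 405 days ago vs limit 365 → not met
8. condition 'offers currency exchange' holds; tangible net worth $525,000 ≥ $525,000 → met
Not met: 2, 3, 4, 5, 7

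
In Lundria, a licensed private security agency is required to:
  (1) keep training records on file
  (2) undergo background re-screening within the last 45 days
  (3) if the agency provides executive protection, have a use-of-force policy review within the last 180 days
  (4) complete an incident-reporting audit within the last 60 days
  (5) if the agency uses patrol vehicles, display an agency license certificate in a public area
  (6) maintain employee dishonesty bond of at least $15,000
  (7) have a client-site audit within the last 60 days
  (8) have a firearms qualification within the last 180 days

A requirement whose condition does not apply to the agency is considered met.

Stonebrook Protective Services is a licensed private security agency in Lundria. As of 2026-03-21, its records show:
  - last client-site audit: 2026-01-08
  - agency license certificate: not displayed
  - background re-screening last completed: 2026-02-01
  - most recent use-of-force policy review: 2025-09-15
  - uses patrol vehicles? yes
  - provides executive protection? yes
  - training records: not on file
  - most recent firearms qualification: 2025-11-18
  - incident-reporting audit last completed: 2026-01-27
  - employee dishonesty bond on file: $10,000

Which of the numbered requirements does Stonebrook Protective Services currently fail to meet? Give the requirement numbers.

1. training records absent → not met
2. background re-screening 48 days ago vs limit 45 → not met
3. condition 'provides executive protection' holds; use-of-force policy review 187 days ago vs limit 180 → not met
4. incident-reporting audit 53 days ago vs limit 60 → met
5. condition 'uses patrol vehicles' holds; agency license certificate absent → not met
6. employee dishonesty bond $10,000 < $15,000 → not met
7. client-site audit 72 days ago vs limit 60 → not met
8. firearms qualification 123 days ago vs limit 180 → met
Not met: 1, 2, 3, 5, 6, 7

1, 2, 3, 5, 6, 7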